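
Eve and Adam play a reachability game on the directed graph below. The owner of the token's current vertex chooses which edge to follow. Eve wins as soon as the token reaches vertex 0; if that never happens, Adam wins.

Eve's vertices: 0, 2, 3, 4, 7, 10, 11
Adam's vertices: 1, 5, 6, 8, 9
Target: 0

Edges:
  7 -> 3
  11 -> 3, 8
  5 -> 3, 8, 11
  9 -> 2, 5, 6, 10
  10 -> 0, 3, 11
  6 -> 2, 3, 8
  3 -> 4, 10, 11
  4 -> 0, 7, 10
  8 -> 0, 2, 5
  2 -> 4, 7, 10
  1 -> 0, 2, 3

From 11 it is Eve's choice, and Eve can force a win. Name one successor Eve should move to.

A0 = {0}
A1: add {4, 10} — 4 (Eve) has 4→0; 10 (Eve) has 10→0.
A2: add {2, 3} — 2 (Eve) has 2→4; 3 (Eve) has 3→4.
A3: add {1, 7, 11} — 1 (Adam): all of {0, 2, 3} already in; 7 (Eve) has 7→3; 11 (Eve) has 11→3.
A4 = A3; e.g. 5 (Adam) can still go to 8. Fixed point.
From 11, successor 3 is in the attractor (rank 2); the other successor 8 is not.

3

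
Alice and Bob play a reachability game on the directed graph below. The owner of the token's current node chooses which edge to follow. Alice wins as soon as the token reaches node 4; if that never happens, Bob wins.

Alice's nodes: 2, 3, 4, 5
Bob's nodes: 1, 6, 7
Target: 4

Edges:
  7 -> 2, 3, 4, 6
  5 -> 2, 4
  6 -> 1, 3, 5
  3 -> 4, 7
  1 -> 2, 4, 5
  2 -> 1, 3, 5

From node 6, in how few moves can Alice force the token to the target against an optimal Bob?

A0 = {4}
A1: add {3, 5} — 3 (Alice) has 3→4; 5 (Alice) has 5→4.
A2: add {2} — 2 (Alice) has 2→3.
A3: add {1} — 1 (Bob): all of {2, 4, 5} already in.
A4: add {6} — 6 (Bob): all of {1, 3, 5} already in.
6 enters the attractor at level 4, so Alice can force the target in 4 moves from there.

4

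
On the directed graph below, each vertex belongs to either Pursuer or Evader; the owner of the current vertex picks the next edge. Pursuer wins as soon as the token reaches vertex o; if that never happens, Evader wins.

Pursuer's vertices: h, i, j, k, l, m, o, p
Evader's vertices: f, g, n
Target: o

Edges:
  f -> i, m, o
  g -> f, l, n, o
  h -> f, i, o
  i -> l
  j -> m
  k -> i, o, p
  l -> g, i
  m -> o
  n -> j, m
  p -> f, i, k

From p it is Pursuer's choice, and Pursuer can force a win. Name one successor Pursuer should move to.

A0 = {o}
A1: add {h, k, m} — h (Pursuer) has h→o; k (Pursuer) has k→o; m (Pursuer) has m→o.
A2: add {j, p} — j (Pursuer) has j→m; p (Pursuer) has p→k.
A3: add {n} — n (Evader): all of {j, m} already in.
A4 = A3; e.g. f (Evader) can still go to i. Fixed point.
From p, successor k is in the attractor (rank 1); the other successors f, i are not.

k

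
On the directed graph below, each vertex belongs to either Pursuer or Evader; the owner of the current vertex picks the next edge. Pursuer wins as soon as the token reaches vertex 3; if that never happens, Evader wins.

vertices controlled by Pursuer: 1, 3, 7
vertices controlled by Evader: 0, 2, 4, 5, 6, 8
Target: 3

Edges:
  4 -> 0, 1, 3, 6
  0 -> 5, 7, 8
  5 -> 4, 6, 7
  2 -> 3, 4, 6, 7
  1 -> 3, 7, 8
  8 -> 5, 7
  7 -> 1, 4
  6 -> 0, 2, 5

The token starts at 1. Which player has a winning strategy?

A0 = {3}
A1: add {1} — 1 (Pursuer) has 1→3.
1 ∈ A1, so Pursuer can force the target.

Pursuer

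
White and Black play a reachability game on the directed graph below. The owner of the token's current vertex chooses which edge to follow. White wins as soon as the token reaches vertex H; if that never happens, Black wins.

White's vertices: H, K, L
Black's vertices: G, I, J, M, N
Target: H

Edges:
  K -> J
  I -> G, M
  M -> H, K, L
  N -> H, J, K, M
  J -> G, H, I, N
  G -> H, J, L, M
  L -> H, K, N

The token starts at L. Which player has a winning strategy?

White

A0 = {H}
A1: add {L} — L (White) has L→H.
A2 = A1; e.g. G (Black) can still go to J. Fixed point.
L ∈ A1, so White can force the target.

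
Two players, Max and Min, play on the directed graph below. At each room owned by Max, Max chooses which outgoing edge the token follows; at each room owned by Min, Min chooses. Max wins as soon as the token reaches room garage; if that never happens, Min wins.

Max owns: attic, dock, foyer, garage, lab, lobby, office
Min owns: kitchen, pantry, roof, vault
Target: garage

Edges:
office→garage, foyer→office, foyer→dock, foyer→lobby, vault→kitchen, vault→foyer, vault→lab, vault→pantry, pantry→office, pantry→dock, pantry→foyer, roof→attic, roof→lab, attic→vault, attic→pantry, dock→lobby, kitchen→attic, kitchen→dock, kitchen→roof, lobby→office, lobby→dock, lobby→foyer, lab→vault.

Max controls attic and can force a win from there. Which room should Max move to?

pantry

A0 = {garage}
A1: add {office} — office (Max) has office→garage.
A2: add {foyer, lobby} — lobby (Max) has lobby→office; foyer (Max) has foyer→office.
A3: add {dock} — dock (Max) has dock→lobby.
A4: add {pantry} — pantry (Min): all of {office, dock, foyer} already in.
A5: add {attic} — attic (Max) has attic→pantry.
A6 = A5; e.g. kitchen (Min) can still go to roof. Fixed point.
From attic, successor pantry is in the attractor (rank 4); the other successor vault is not.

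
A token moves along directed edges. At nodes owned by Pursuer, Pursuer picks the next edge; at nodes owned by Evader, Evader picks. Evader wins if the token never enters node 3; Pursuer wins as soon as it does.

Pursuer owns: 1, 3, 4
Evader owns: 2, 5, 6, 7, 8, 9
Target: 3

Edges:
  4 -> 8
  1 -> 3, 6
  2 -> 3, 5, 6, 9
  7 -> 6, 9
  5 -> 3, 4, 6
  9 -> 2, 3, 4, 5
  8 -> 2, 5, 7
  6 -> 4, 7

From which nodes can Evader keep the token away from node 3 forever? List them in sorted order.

A0 = {3}
A1: add {1} — 1 (Pursuer) has 1→3.
A2 = A1; e.g. 2 (Evader) can still go to 5. Fixed point.
Pursuer's attractor = {1, 3}; Evader avoids the target exactly from the complement.

2, 4, 5, 6, 7, 8, 9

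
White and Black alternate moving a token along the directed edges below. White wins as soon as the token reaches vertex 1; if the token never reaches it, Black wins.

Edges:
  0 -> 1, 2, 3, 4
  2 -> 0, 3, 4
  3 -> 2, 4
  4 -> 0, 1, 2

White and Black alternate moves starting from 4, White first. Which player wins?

Track states (vertex, player-to-move).
A0 = {(1,White), (1,Black)}
A1: add {(0,White), (4,White)}.
(4,White) ∈ A1 ⇒ White forces the target.

White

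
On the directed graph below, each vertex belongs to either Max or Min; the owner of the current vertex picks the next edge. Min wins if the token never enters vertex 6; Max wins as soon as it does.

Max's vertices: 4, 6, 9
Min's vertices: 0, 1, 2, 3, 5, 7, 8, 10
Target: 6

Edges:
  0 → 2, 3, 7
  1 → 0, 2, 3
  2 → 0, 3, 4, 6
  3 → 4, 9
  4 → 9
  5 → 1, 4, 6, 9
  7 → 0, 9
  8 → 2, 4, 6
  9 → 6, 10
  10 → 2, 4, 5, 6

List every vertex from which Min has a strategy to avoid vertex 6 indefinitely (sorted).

A0 = {6}
A1: add {9} — 9 (Max) has 9→6.
A2: add {4} — 4 (Max) has 4→9.
A3: add {3} — 3 (Min): all of {4, 9} already in.
A4 = A3; e.g. 0 (Min) can still go to 2. Fixed point.
Max's attractor = {3, 4, 6, 9}; Min avoids the target exactly from the complement.

0, 1, 2, 5, 7, 8, 10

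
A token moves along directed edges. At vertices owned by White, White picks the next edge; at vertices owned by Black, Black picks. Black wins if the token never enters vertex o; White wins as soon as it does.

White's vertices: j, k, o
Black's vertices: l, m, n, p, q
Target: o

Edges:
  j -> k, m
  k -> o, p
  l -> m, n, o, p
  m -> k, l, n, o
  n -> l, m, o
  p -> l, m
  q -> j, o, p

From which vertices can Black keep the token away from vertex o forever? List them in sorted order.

A0 = {o}
A1: add {k} — k (White) has k→o.
A2: add {j} — j (White) has j→k.
A3 = A2; e.g. l (Black) can still go to m. Fixed point.
White's attractor = {j, k, o}; Black avoids the target exactly from the complement.

l, m, n, p, q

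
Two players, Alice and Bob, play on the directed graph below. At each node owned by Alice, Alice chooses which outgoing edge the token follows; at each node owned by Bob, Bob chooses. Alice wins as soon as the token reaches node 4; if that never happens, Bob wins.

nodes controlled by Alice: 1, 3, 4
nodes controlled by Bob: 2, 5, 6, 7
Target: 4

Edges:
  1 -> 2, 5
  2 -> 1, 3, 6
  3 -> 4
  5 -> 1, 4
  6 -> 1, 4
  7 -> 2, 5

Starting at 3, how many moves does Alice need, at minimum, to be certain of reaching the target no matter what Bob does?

1

A0 = {4}
A1: add {3} — 3 (Alice) has 3→4.
A2 = A1; e.g. 1 (Alice) has no edge into A1. Fixed point.
3 enters the attractor at level 1, so Alice can force the target in 1 move from there.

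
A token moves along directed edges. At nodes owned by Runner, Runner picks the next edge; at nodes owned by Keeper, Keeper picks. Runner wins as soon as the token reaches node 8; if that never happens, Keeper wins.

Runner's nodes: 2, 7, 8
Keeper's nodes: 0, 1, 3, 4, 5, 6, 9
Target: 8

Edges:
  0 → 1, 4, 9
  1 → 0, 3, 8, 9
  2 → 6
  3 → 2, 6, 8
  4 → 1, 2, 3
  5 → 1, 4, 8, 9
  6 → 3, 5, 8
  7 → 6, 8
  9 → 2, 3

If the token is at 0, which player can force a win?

Keeper

A0 = {8}
A1: add {7} — 7 (Runner) has 7→8.
A2 = A1; e.g. 0 (Keeper) can still go to 1. Fixed point.
0 never enters the attractor, so Keeper can avoid the target forever.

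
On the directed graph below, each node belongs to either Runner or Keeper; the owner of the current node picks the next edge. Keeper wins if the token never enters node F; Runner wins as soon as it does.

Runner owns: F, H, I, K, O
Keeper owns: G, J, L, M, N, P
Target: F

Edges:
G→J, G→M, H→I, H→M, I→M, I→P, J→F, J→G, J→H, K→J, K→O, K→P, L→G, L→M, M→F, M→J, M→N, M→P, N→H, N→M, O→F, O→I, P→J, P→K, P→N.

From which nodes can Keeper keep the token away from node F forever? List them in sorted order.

A0 = {F}
A1: add {O} — O (Runner) has O→F.
A2: add {K} — K (Runner) has K→O.
A3 = A2; e.g. G (Keeper) can still go to J. Fixed point.
Runner's attractor = {F, K, O}; Keeper avoids the target exactly from the complement.

G, H, I, J, L, M, N, P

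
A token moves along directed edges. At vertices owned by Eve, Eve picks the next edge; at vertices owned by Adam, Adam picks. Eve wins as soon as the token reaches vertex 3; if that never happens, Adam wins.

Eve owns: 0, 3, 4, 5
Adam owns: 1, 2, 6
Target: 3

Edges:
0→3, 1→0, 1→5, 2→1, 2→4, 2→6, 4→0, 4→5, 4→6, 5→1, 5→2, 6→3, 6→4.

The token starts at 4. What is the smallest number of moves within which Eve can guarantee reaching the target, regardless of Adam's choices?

A0 = {3}
A1: add {0} — 0 (Eve) has 0→3.
A2: add {4} — 4 (Eve) has 4→0.
4 enters the attractor at level 2, so Eve can force the target in 2 moves from there.

2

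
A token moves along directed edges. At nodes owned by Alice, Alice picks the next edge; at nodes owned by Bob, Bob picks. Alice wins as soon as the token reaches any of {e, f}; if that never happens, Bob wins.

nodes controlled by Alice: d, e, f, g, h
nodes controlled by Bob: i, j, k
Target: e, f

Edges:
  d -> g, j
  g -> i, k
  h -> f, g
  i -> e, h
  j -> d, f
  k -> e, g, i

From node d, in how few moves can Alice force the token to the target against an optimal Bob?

A0 = {e, f}
A1: add {h} — h (Alice) has h→f.
A2: add {i} — i (Bob): all of {e, h} already in.
A3: add {g} — g (Alice) has g→i.
A4: add {d, k} — d (Alice) has d→g; k (Bob): all of {e, g, i} already in.
d enters the attractor at level 4, so Alice can force the target in 4 moves from there.

4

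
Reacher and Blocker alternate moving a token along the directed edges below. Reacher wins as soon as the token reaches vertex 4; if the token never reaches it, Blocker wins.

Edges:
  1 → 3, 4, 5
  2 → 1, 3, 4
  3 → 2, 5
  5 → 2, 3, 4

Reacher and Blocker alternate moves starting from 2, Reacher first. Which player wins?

Reacher

Track states (vertex, player-to-move).
A0 = {(4,Reacher), (4,Blocker)}
A1: add {(1,Reacher), (2,Reacher), (5,Reacher)}.
(2,Reacher) ∈ A1 ⇒ Reacher forces the target.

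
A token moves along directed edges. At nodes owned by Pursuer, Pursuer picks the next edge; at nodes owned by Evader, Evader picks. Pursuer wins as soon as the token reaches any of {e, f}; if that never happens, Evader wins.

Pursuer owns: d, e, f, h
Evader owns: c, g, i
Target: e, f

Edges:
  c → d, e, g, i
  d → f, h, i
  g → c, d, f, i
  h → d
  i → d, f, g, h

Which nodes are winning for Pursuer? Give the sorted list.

d, e, f, h

A0 = {e, f}
A1: add {d} — d (Pursuer) has d→f.
A2: add {h} — h (Pursuer) has h→d.
A3 = A2; e.g. c (Evader) can still go to g. Fixed point.
Pursuer's winning region = {d, e, f, h}.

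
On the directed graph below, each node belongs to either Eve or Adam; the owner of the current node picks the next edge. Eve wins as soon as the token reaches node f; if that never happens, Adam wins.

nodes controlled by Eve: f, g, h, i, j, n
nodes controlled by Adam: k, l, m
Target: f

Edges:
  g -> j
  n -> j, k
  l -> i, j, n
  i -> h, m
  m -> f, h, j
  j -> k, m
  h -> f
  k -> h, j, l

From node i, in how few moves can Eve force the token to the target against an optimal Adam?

2

A0 = {f}
A1: add {h} — h (Eve) has h→f.
A2: add {i} — i (Eve) has i→h.
A3 = A2; e.g. g (Eve) has no edge into A2. Fixed point.
i enters the attractor at level 2, so Eve can force the target in 2 moves from there.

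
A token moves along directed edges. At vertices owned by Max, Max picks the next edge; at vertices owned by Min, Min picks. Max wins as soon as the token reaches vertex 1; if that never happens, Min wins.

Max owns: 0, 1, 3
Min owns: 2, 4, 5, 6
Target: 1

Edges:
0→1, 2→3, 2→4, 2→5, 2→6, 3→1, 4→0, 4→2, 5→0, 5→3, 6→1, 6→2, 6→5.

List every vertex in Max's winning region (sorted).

A0 = {1}
A1: add {0, 3} — 0 (Max) has 0→1; 3 (Max) has 3→1.
A2: add {5} — 5 (Min): all of {0, 3} already in.
A3 = A2; e.g. 2 (Min) can still go to 4. Fixed point.
Max's winning region = {0, 1, 3, 5}.

0, 1, 3, 5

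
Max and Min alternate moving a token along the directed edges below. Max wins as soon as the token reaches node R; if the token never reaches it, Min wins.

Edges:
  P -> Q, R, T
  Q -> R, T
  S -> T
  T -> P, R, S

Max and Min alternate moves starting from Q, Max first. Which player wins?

Max

Track states (vertex, player-to-move).
A0 = {(R,Max), (R,Min)}
A1: add {(P,Max), (Q,Max), (T,Max)}.
(Q,Max) ∈ A1 ⇒ Max forces the target.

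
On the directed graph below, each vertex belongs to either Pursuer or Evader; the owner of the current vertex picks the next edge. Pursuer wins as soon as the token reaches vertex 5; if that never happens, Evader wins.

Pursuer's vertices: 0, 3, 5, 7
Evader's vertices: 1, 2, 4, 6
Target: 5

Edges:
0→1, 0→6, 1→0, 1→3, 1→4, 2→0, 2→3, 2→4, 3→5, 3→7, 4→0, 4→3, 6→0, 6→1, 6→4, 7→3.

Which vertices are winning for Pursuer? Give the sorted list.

A0 = {5}
A1: add {3} — 3 (Pursuer) has 3→5.
A2: add {7} — 7 (Pursuer) has 7→3.
A3 = A2; e.g. 0 (Pursuer) has no edge into A2. Fixed point.
Pursuer's winning region = {3, 5, 7}.

3, 5, 7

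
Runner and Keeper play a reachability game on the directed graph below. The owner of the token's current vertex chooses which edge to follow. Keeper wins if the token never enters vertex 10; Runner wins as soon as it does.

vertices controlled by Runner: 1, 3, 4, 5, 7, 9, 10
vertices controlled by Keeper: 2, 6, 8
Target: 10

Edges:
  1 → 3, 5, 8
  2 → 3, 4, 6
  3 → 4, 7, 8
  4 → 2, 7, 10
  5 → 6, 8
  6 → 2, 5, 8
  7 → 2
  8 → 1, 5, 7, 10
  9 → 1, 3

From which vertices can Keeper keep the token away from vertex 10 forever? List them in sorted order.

2, 5, 6, 7, 8

A0 = {10}
A1: add {4} — 4 (Runner) has 4→10.
A2: add {3} — 3 (Runner) has 3→4.
A3: add {1, 9} — 1 (Runner) has 1→3; 9 (Runner) has 9→3.
A4 = A3; e.g. 2 (Keeper) can still go to 6. Fixed point.
Runner's attractor = {1, 3, 4, 9, 10}; Keeper avoids the target exactly from the complement.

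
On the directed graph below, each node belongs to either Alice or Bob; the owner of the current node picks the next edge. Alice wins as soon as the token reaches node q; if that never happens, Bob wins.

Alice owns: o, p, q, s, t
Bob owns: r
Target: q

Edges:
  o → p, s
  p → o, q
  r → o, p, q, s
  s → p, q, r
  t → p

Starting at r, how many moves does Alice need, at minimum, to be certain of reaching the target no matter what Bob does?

3

A0 = {q}
A1: add {p, s} — p (Alice) has p→q; s (Alice) has s→q.
A2: add {o, t} — o (Alice) has o→p; t (Alice) has t→p.
A3: add {r} — r (Bob): all of {o, p, q, s} already in.
A3 = all vertices. Fixed point.
r enters the attractor at level 3, so Alice can force the target in 3 moves from there.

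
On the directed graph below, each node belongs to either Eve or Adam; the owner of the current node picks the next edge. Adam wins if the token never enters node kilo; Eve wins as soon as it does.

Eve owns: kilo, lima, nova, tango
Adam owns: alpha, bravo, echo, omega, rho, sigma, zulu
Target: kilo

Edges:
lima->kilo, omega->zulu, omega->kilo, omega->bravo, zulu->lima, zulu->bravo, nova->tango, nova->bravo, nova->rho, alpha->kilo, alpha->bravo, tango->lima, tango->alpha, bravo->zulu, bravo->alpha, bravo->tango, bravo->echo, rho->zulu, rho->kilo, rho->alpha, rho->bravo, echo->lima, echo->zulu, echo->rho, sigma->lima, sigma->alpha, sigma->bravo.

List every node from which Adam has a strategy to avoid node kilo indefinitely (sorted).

alpha, bravo, echo, omega, rho, sigma, zulu

A0 = {kilo}
A1: add {lima} — lima (Eve) has lima→kilo.
A2: add {tango} — tango (Eve) has tango→lima.
A3: add {nova} — nova (Eve) has nova→tango.
A4 = A3; e.g. omega (Adam) can still go to zulu. Fixed point.
Eve's attractor = {kilo, lima, nova, tango}; Adam avoids the target exactly from the complement.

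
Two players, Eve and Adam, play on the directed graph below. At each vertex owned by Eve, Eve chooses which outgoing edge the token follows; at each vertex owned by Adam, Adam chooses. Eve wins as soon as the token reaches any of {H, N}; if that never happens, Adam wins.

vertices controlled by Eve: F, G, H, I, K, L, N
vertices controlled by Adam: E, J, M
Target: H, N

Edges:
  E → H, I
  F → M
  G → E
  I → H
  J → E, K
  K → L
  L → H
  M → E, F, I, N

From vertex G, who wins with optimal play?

A0 = {H, N}
A1: add {I, L} — I (Eve) has I→H; L (Eve) has L→H.
A2: add {E, K} — E (Adam): all of {H, I} already in; K (Eve) has K→L.
A3: add {G, J} — G (Eve) has G→E; J (Adam): all of {E, K} already in.
A4 = A3; e.g. F (Eve) has no edge into A3. Fixed point.
G ∈ A3, so Eve can force the target.

Eve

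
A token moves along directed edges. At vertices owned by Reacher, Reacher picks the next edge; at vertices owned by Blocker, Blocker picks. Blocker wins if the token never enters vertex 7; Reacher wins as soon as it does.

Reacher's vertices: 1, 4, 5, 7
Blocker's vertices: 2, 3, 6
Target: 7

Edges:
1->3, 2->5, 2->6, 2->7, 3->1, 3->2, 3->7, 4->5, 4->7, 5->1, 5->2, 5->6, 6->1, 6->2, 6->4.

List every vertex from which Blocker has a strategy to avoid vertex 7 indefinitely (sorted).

1, 2, 3, 5, 6

A0 = {7}
A1: add {4} — 4 (Reacher) has 4→7.
A2 = A1; e.g. 1 (Reacher) has no edge into A1. Fixed point.
Reacher's attractor = {4, 7}; Blocker avoids the target exactly from the complement.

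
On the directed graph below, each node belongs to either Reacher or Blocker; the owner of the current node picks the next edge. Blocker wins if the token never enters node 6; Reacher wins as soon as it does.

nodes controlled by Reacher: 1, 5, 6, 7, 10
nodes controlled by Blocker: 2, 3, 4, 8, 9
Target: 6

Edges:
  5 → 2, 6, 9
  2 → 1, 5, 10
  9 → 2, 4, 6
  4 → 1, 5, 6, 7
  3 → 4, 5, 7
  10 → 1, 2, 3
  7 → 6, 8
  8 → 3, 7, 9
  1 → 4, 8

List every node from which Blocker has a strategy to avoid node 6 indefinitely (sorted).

1, 2, 3, 4, 8, 9, 10

A0 = {6}
A1: add {5, 7} — 5 (Reacher) has 5→6; 7 (Reacher) has 7→6.
A2 = A1; e.g. 1 (Reacher) has no edge into A1. Fixed point.
Reacher's attractor = {5, 6, 7}; Blocker avoids the target exactly from the complement.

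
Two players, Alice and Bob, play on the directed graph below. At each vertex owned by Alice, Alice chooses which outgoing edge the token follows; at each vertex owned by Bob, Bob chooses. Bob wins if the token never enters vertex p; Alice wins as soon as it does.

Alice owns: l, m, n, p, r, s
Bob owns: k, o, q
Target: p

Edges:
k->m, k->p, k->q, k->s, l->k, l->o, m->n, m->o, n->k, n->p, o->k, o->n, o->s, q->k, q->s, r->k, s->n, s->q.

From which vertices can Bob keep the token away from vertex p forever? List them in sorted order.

A0 = {p}
A1: add {n} — n (Alice) has n→p.
A2: add {m, s} — m (Alice) has m→n; s (Alice) has s→n.
A3 = A2; e.g. k (Bob) can still go to q. Fixed point.
Alice's attractor = {m, n, p, s}; Bob avoids the target exactly from the complement.

k, l, o, q, r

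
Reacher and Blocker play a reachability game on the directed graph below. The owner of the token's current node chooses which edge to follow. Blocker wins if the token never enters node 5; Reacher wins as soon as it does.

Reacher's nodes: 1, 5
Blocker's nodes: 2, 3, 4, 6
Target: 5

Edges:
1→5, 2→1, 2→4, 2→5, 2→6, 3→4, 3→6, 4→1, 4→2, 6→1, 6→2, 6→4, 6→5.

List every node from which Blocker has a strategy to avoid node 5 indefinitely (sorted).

A0 = {5}
A1: add {1} — 1 (Reacher) has 1→5.
A2 = A1; e.g. 2 (Blocker) can still go to 4. Fixed point.
Reacher's attractor = {1, 5}; Blocker avoids the target exactly from the complement.

2, 3, 4, 6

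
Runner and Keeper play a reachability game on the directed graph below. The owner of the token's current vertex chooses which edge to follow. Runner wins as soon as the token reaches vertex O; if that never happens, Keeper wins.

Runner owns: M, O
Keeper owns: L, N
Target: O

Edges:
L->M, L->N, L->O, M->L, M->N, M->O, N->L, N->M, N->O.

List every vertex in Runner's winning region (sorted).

A0 = {O}
A1: add {M} — M (Runner) has M→O.
A2 = A1; e.g. L (Keeper) can still go to N. Fixed point.
Runner's winning region = {M, O}.

M, O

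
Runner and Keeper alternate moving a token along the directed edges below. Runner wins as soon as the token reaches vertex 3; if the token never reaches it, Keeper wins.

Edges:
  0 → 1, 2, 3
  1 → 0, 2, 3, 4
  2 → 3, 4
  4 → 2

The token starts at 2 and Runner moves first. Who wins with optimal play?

Track states (vertex, player-to-move).
A0 = {(3,Runner), (3,Keeper)}
A1: add {(0,Runner), (1,Runner), (2,Runner)}.
(2,Runner) ∈ A1 ⇒ Runner forces the target.

Runner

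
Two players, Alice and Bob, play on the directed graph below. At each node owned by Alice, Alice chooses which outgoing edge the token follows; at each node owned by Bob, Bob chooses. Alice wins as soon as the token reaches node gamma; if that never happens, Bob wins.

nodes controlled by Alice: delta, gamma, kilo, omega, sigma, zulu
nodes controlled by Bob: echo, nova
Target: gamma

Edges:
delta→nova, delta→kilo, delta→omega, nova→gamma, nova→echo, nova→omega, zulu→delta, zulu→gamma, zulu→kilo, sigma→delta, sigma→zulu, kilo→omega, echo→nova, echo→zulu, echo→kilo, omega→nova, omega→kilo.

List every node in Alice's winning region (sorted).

A0 = {gamma}
A1: add {zulu} — zulu (Alice) has zulu→gamma.
A2: add {sigma} — sigma (Alice) has sigma→zulu.
A3 = A2; e.g. delta (Alice) has no edge into A2. Fixed point.
Alice's winning region = {gamma, sigma, zulu}.

gamma, sigma, zulu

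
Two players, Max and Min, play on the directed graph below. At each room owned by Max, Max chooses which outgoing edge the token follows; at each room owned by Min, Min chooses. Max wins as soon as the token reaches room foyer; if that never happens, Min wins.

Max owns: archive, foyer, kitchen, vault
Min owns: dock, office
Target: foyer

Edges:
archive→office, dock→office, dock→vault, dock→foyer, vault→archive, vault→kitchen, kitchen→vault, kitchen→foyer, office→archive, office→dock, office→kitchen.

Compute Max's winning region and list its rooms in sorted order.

foyer, kitchen, vault

A0 = {foyer}
A1: add {kitchen} — kitchen (Max) has kitchen→foyer.
A2: add {vault} — vault (Max) has vault→kitchen.
A3 = A2; e.g. archive (Max) has no edge into A2. Fixed point.
Max's winning region = {foyer, kitchen, vault}.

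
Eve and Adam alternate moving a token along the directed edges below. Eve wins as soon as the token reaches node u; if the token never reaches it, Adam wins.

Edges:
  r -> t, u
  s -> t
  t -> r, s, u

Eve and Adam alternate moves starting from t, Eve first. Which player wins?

Eve

Track states (vertex, player-to-move).
A0 = {(u,Eve), (u,Adam)}
A1: add {(r,Eve), (t,Eve)}.
(t,Eve) ∈ A1 ⇒ Eve forces the target.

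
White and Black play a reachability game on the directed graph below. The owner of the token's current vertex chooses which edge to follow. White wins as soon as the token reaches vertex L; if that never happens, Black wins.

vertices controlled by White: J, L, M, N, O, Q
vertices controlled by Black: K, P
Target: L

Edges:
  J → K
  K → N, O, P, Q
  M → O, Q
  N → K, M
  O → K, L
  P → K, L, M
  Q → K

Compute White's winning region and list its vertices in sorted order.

A0 = {L}
A1: add {O} — O (White) has O→L.
A2: add {M} — M (White) has M→O.
A3: add {N} — N (White) has N→M.
A4 = A3; e.g. J (White) has no edge into A3. Fixed point.
White's winning region = {L, M, N, O}.

L, M, N, O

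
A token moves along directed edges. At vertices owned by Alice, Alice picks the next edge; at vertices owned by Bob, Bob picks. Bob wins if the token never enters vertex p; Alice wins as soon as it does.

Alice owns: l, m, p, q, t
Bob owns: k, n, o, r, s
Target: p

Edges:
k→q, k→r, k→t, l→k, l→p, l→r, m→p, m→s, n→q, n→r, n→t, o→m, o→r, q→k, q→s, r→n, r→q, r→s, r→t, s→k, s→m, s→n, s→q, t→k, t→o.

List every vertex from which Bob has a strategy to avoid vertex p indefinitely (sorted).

k, n, o, q, r, s, t

A0 = {p}
A1: add {l, m} — l (Alice) has l→p; m (Alice) has m→p.
A2 = A1; e.g. k (Bob) can still go to q. Fixed point.
Alice's attractor = {l, m, p}; Bob avoids the target exactly from the complement.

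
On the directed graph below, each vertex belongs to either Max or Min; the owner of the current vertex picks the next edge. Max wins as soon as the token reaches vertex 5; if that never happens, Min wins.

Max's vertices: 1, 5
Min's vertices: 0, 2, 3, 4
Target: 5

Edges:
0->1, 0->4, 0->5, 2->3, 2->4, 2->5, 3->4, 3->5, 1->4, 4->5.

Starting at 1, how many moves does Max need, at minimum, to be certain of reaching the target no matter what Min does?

A0 = {5}
A1: add {4} — 4 (Min): all of {5} already in.
A2: add {1, 3} — 1 (Max) has 1→4; 3 (Min): all of {4, 5} already in.
1 enters the attractor at level 2, so Max can force the target in 2 moves from there.

2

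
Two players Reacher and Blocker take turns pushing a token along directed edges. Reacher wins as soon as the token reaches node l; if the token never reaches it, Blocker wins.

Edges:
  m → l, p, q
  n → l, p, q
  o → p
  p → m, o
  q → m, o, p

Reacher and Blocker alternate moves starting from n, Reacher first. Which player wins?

Track states (vertex, player-to-move).
A0 = {(l,Reacher), (l,Blocker)}
A1: add {(m,Reacher), (n,Reacher)}.
(n,Reacher) ∈ A1 ⇒ Reacher forces the target.

Reacher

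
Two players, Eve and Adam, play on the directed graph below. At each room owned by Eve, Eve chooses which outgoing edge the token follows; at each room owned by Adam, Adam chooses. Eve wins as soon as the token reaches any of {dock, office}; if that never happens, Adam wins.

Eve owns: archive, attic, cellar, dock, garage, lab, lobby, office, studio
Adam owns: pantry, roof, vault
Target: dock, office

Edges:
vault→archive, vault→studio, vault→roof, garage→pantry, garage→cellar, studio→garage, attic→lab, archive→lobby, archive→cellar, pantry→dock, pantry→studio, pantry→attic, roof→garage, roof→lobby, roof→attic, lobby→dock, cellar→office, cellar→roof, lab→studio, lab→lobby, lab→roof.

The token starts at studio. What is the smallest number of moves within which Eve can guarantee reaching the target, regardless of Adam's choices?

A0 = {dock, office}
A1: add {cellar, lobby} — lobby (Eve) has lobby→dock; cellar (Eve) has cellar→office.
A2: add {archive, garage, lab} — archive (Eve) has archive→lobby; garage (Eve) has garage→cellar; lab (Eve) has lab→lobby.
A3: add {attic, studio} — studio (Eve) has studio→garage; attic (Eve) has attic→lab.
studio enters the attractor at level 3, so Eve can force the target in 3 moves from there.

3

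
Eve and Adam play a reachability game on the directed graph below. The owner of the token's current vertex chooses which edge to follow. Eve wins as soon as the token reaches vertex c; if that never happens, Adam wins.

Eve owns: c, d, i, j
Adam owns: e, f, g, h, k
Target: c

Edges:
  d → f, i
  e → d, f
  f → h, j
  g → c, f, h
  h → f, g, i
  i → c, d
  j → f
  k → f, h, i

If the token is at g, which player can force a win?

A0 = {c}
A1: add {i} — i (Eve) has i→c.
A2: add {d} — d (Eve) has d→i.
A3 = A2; e.g. e (Adam) can still go to f. Fixed point.
g never enters the attractor, so Adam can avoid the target forever.

Adam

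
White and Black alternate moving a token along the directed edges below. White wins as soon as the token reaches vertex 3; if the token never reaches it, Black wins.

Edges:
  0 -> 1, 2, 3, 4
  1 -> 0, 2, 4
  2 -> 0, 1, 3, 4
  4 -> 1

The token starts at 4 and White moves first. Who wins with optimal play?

Track states (vertex, player-to-move).
A0 = {(3,White), (3,Black)}
A1: add {(0,White), (2,White)}.
A2 = A1; e.g. (0,Black) stays out. (4,White) never enters ⇒ Black avoids the target.

Black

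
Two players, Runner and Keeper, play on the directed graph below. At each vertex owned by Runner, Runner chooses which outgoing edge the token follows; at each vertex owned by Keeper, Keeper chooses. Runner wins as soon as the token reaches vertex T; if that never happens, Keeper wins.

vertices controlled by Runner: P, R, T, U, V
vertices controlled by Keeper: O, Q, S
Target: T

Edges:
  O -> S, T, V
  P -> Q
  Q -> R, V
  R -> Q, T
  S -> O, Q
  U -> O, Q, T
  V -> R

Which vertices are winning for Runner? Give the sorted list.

P, Q, R, T, U, V

A0 = {T}
A1: add {R, U} — R (Runner) has R→T; U (Runner) has U→T.
A2: add {V} — V (Runner) has V→R.
A3: add {Q} — Q (Keeper): all of {R, V} already in.
A4: add {P} — P (Runner) has P→Q.
A5 = A4; e.g. O (Keeper) can still go to S. Fixed point.
Runner's winning region = {P, Q, R, T, U, V}.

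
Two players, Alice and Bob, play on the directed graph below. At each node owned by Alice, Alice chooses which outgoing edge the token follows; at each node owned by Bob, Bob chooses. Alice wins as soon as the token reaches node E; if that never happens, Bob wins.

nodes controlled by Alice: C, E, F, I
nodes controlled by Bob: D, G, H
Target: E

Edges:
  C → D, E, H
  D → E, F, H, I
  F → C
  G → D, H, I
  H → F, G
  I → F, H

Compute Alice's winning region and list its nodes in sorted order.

C, E, F, I

A0 = {E}
A1: add {C} — C (Alice) has C→E.
A2: add {F} — F (Alice) has F→C.
A3: add {I} — I (Alice) has I→F.
A4 = A3; e.g. D (Bob) can still go to H. Fixed point.
Alice's winning region = {C, E, F, I}.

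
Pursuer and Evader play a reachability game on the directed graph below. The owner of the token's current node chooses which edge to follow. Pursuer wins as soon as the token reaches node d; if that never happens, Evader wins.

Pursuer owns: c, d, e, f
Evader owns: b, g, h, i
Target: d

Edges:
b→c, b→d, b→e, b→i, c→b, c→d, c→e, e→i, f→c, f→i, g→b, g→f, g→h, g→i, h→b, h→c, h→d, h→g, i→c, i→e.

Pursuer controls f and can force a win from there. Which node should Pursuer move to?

c

A0 = {d}
A1: add {c} — c (Pursuer) has c→d.
A2: add {f} — f (Pursuer) has f→c.
A3 = A2; e.g. b (Evader) can still go to e. Fixed point.
From f, successor c is in the attractor (rank 1); the other successor i is not.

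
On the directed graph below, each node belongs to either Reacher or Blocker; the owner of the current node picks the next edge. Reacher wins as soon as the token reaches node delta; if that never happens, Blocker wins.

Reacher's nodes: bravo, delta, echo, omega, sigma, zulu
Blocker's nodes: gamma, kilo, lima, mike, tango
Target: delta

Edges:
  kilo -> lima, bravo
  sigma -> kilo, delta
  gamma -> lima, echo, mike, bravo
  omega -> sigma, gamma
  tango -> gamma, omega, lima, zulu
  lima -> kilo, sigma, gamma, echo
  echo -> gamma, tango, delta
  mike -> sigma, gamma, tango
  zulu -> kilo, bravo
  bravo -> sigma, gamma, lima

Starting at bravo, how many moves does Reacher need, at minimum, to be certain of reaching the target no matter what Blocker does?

2

A0 = {delta}
A1: add {echo, sigma} — sigma (Reacher) has sigma→delta; echo (Reacher) has echo→delta.
A2: add {bravo, omega} — omega (Reacher) has omega→sigma; bravo (Reacher) has bravo→sigma.
bravo enters the attractor at level 2, so Reacher can force the target in 2 moves from there.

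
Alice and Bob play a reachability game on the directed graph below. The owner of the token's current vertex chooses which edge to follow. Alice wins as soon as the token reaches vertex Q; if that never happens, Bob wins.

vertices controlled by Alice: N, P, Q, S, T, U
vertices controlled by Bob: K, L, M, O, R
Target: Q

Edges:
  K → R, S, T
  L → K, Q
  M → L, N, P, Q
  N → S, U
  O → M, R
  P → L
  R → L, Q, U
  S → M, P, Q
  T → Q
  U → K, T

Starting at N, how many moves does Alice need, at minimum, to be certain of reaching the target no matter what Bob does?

A0 = {Q}
A1: add {S, T} — S (Alice) has S→Q; T (Alice) has T→Q.
A2: add {N, U} — N (Alice) has N→S; U (Alice) has U→T.
A3 = A2; e.g. K (Bob) can still go to R. Fixed point.
N enters the attractor at level 2, so Alice can force the target in 2 moves from there.

2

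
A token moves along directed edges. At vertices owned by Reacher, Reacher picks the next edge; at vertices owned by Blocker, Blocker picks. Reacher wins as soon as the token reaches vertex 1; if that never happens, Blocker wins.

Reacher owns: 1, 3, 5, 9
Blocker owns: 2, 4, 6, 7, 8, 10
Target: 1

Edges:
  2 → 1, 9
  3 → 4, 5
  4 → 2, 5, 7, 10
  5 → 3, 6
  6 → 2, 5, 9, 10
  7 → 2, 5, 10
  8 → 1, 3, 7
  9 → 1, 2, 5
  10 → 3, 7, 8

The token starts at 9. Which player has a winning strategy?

Reacher

A0 = {1}
A1: add {9} — 9 (Reacher) has 9→1.
9 ∈ A1, so Reacher can force the target.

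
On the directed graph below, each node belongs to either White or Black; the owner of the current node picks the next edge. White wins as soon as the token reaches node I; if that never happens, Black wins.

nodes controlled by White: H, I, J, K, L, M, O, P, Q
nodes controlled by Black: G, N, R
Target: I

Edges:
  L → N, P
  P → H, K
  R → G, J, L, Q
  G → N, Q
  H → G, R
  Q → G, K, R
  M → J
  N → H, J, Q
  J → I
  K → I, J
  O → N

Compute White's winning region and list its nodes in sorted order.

I, J, K, L, M, P, Q

A0 = {I}
A1: add {J, K} — J (White) has J→I; K (White) has K→I.
A2: add {M, P, Q} — M (White) has M→J; P (White) has P→K; Q (White) has Q→K.
A3: add {L} — L (White) has L→P.
A4 = A3; e.g. G (Black) can still go to N. Fixed point.
White's winning region = {I, J, K, L, M, P, Q}.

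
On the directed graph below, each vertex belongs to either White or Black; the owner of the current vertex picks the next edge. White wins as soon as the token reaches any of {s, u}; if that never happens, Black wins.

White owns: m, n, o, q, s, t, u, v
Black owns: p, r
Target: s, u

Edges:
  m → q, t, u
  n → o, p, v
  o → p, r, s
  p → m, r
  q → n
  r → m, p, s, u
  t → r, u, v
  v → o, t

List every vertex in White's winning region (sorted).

A0 = {s, u}
A1: add {m, o, t} — m (White) has m→u; o (White) has o→s; t (White) has t→u.
A2: add {n, v} — n (White) has n→o; v (White) has v→o.
A3: add {q} — q (White) has q→n.
A4 = A3; e.g. p (Black) can still go to r. Fixed point.
White's winning region = {m, n, o, q, s, t, u, v}.

m, n, o, q, s, t, u, v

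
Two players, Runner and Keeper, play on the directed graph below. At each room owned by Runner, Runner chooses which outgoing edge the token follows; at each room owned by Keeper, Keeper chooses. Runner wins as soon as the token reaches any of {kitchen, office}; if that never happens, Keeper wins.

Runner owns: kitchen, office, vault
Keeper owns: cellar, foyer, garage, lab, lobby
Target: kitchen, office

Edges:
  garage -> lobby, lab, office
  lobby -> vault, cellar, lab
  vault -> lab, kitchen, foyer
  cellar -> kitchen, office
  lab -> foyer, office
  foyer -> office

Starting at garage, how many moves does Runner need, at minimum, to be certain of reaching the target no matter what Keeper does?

4

A0 = {kitchen, office}
A1: add {cellar, foyer, vault} — vault (Runner) has vault→kitchen; cellar (Keeper): all of {kitchen, office} already in; foyer (Keeper): all of {office} already in.
A2: add {lab} — lab (Keeper): all of {foyer, office} already in.
A3: add {lobby} — lobby (Keeper): all of {vault, cellar, lab} already in.
A4: add {garage} — garage (Keeper): all of {lobby, lab, office} already in.
A4 = all vertices. Fixed point.
garage enters the attractor at level 4, so Runner can force the target in 4 moves from there.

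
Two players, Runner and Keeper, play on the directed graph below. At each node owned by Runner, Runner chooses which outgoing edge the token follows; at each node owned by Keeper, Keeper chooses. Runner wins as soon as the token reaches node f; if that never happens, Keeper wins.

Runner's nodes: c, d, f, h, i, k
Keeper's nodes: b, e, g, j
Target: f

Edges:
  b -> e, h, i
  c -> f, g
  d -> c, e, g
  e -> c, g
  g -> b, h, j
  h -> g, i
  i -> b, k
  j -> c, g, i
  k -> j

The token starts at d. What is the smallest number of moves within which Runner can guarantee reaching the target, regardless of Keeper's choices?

A0 = {f}
A1: add {c} — c (Runner) has c→f.
A2: add {d} — d (Runner) has d→c.
A3 = A2; e.g. b (Keeper) can still go to e. Fixed point.
d enters the attractor at level 2, so Runner can force the target in 2 moves from there.

2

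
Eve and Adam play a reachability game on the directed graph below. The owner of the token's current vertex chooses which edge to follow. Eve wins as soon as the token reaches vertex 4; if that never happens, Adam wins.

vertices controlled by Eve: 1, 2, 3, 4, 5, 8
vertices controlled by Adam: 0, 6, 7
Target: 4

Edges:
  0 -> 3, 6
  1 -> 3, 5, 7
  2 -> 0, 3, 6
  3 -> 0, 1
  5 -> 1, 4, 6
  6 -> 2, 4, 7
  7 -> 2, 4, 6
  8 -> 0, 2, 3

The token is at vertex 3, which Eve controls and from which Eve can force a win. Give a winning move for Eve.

A0 = {4}
A1: add {5} — 5 (Eve) has 5→4.
A2: add {1} — 1 (Eve) has 1→5.
A3: add {3} — 3 (Eve) has 3→1.
A4: add {2, 8} — 2 (Eve) has 2→3; 8 (Eve) has 8→3.
A5 = A4; e.g. 0 (Adam) can still go to 6. Fixed point.
From 3, successor 1 is in the attractor (rank 2); the other successor 0 is not.

1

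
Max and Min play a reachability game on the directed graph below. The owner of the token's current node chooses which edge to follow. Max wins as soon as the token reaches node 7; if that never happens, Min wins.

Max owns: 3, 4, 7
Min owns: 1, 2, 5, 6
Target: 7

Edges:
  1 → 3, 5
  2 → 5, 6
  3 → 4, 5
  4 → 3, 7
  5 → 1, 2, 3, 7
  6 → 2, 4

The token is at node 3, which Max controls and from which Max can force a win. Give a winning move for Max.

4

A0 = {7}
A1: add {4} — 4 (Max) has 4→7.
A2: add {3} — 3 (Max) has 3→4.
A3 = A2; e.g. 1 (Min) can still go to 5. Fixed point.
From 3, successor 4 is in the attractor (rank 1); the other successor 5 is not.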